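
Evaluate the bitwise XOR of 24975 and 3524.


0b110000110001111 ^ 0b110111000100 = 0b110110001001011 = 27723

27723


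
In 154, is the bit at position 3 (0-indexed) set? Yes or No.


0b10011010, bit 3 = 1. Yes

Yes


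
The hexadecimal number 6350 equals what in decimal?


6350 hex = 25424 decimal

25424


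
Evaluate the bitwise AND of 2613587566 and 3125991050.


0b10011011110010000010111001101110 & 0b10111010010100101101011010001010 = 0b10011010010000000000011000001010 = 2587887114

2587887114


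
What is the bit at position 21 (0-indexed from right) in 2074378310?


0b1111011101001001000000001000110, position 21 = 1

1


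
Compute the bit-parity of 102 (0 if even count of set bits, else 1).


0b1100110 has 4 ones => parity 0

0


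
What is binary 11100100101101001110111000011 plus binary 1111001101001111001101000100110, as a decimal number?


11100100101101001110111000011 + 1111001101001111001101000100110 = 10010110001111100011011111101001 = 2520659945

2520659945


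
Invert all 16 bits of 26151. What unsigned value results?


26151 ^ 65535 = 39384

39384


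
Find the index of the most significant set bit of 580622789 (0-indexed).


0b100010100110111001100111000101. Highest set bit at position 29

29


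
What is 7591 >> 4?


0b1110110100111 >> 4 = 0b111011010 = 474

474


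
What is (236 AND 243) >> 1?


Step 1: 236 & 243 = 224
Step 2: 224 >> 1 = 112

112


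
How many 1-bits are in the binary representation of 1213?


0b10010111101 has 7 set bits

7


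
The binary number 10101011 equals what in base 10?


10101011 in decimal = 171

171


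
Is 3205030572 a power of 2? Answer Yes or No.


0b10111111000010001110001010101100. Multiple bits set => No

No


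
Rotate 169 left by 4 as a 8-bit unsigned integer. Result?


Rotate 0b10101001 left by 4 (8-bit) = 0b10011010 = 154

154


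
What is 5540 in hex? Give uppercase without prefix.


5540 = 15A4 hex

15A4


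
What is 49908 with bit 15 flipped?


49908 ^ (1 << 15) = 49908 ^ 32768 = 17140

17140


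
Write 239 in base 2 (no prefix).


239 = 11101111 in binary

11101111


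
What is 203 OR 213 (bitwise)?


0b11001011 | 0b11010101 = 0b11011111 = 223

223


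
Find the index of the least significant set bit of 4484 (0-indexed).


0b1000110000100. Lowest set bit at position 2

2


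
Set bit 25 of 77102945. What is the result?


77102945 | (1 << 25) = 77102945 | 33554432 = 110657377

110657377


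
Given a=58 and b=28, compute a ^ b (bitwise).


58 ^ 28 = 38

38


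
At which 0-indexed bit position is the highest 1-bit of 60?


0b111100. Highest set bit at position 5

5


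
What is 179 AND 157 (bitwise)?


0b10110011 & 0b10011101 = 0b10010001 = 145

145


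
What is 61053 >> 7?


0b1110111001111101 >> 7 = 0b111011100 = 476

476


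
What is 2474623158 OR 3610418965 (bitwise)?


0b10010011011111111100000010110110 | 0b11010111001100101001111100010101 = 0b11010111011111111101111110110111 = 3615481783

3615481783


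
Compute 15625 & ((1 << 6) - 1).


15625 & 63 = 9

9


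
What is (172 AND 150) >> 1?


Step 1: 172 & 150 = 132
Step 2: 132 >> 1 = 66

66


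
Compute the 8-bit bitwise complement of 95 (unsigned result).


~0b1011111 = 0b10100000 = 160 (8-bit unsigned)

160


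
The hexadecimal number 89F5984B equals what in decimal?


89F5984B hex = 2314573899 decimal

2314573899


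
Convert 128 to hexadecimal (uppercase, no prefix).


128 = 80 hex

80


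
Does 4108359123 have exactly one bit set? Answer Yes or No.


0b11110100111000001001010111010011. Multiple bits set => No

No


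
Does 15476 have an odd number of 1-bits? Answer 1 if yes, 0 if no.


0b11110001110100 has 8 ones => parity 0

0


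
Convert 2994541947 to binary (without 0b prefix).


2994541947 = 10110010011111010001010101111011 in binary

10110010011111010001010101111011


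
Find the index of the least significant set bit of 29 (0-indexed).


0b11101. Lowest set bit at position 0

0


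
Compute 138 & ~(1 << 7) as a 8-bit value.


138 & ~(1 << 7) = 10

10


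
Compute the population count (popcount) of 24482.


0b101111110100010 has 9 set bits

9


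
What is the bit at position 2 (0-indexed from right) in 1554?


0b11000010010, position 2 = 0

0


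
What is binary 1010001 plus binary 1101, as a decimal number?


1010001 + 1101 = 1011110 = 94

94


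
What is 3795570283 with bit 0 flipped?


3795570283 ^ (1 << 0) = 3795570283 ^ 1 = 3795570282

3795570282


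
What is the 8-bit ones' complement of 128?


128 ^ 255 = 127

127


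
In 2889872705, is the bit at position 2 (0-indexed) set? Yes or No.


0b10101100001111111111010101000001, bit 2 = 0. No

No


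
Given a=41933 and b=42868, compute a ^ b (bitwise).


41933 ^ 42868 = 1209

1209


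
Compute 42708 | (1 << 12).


42708 | (1 << 12) = 42708 | 4096 = 46804

46804


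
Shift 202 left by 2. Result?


0b11001010 << 2 = 0b1100101000 = 808

808


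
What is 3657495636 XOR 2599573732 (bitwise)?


0b11011010000000001111010001010100 ^ 0b10011010111100100101100011100100 = 0b1000000111100101010110010110000 = 1089645744

1089645744


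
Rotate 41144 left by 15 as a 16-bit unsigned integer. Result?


Rotate 0b1010000010111000 left by 15 (16-bit) = 0b101000001011100 = 20572

20572


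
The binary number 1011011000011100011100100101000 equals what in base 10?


1011011000011100011100100101000 in decimal = 1527658792

1527658792


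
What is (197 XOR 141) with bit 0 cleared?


Step 1: 197 ^ 141 = 72
Step 2: 72 & ~(1 << 0) = 72

72


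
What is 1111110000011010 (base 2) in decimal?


1111110000011010 in decimal = 64538

64538


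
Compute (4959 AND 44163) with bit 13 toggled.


Step 1: 4959 & 44163 = 3
Step 2: 3 ^ (1 << 13) = 3 ^ 8192 = 8195

8195


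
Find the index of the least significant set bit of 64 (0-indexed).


0b1000000. Lowest set bit at position 6

6


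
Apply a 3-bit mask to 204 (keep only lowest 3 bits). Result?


204 & 7 = 4

4


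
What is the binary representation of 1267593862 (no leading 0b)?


1267593862 = 1001011100011011111001010000110 in binary

1001011100011011111001010000110


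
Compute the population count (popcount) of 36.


0b100100 has 2 set bits

2


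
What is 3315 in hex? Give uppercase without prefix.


3315 = CF3 hex

CF3


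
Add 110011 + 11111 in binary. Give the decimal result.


110011 + 11111 = 1010010 = 82

82


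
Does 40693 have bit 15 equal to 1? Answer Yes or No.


0b1001111011110101, bit 15 = 1. Yes

Yes


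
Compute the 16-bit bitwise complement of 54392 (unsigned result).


~0b1101010001111000 = 0b10101110000111 = 11143 (16-bit unsigned)

11143


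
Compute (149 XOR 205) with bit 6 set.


Step 1: 149 ^ 205 = 88
Step 2: 88 | (1 << 6) = 88 | 64 = 88

88


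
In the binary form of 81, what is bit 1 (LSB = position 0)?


0b1010001, position 1 = 0

0


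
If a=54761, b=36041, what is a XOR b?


54761 ^ 36041 = 22816

22816


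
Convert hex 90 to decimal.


90 hex = 144 decimal

144


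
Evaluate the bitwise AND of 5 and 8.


0b101 & 0b1000 = 0b0 = 0

0


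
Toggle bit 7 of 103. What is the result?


103 ^ (1 << 7) = 103 ^ 128 = 231

231


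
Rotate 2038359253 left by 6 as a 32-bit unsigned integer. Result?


Rotate 0b1111001011111101110010011010101 left by 6 (32-bit) = 0b1011111101110010011010101011110 = 1605973342

1605973342


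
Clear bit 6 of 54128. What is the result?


54128 & ~(1 << 6) = 54064

54064


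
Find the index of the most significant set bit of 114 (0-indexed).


0b1110010. Highest set bit at position 6

6


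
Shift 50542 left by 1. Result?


0b1100010101101110 << 1 = 0b11000101011011100 = 101084

101084


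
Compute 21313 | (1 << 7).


21313 | (1 << 7) = 21313 | 128 = 21441

21441


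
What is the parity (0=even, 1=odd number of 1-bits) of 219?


0b11011011 has 6 ones => parity 0

0


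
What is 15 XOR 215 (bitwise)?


0b1111 ^ 0b11010111 = 0b11011000 = 216

216


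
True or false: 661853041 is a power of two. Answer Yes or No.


0b100111011100110001001101110001. Multiple bits set => No

No


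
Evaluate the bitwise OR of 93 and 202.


0b1011101 | 0b11001010 = 0b11011111 = 223

223


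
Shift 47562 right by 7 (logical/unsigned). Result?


0b1011100111001010 >> 7 = 0b101110011 = 371

371


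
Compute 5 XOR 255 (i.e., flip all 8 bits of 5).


5 ^ 255 = 250

250


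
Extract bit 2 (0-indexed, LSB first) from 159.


0b10011111, position 2 = 1

1


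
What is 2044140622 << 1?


0b1111001110101110001110001001110 << 1 = 0b11110011101011100011100010011100 = 4088281244

4088281244


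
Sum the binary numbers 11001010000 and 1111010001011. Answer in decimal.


11001010000 + 1111010001011 = 10010011011011 = 9435

9435


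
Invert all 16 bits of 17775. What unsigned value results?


17775 ^ 65535 = 47760

47760


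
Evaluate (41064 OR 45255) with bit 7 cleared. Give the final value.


Step 1: 41064 | 45255 = 45295
Step 2: 45295 & ~(1 << 7) = 45167

45167


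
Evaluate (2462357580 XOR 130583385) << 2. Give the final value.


Step 1: 2462357580 ^ 130583385 = 2500596501
Step 2: 2500596501 << 2 = 10002386004

10002386004


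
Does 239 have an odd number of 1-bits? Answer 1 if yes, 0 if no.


0b11101111 has 7 ones => parity 1

1


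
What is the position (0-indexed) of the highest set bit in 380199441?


0b10110101010010110001000010001. Highest set bit at position 28

28


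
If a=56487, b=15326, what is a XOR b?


56487 ^ 15326 = 59257

59257


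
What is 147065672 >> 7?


0b1000110001000000101101001000 >> 7 = 0b100011000100000010110 = 1148950

1148950


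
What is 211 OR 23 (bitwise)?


0b11010011 | 0b10111 = 0b11010111 = 215

215


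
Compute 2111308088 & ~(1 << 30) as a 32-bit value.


2111308088 & ~(1 << 30) = 1037566264

1037566264


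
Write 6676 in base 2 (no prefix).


6676 = 1101000010100 in binary

1101000010100


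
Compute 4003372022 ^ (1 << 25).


4003372022 ^ (1 << 25) = 4003372022 ^ 33554432 = 3969817590

3969817590


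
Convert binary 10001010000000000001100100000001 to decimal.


10001010000000000001100100000001 in decimal = 2315262209

2315262209


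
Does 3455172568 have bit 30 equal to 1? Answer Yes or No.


0b11001101111100011011111111011000, bit 30 = 1. Yes

Yes


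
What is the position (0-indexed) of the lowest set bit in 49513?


0b1100000101101001. Lowest set bit at position 0

0


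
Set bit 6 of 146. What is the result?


146 | (1 << 6) = 146 | 64 = 210

210


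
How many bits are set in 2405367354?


0b10001111010111101111111000111010 has 21 set bits

21


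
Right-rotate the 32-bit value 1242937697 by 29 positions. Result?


Rotate 0b1001010000101011011100101100001 right by 29 (32-bit) = 0b1010000101011011100101100001010 = 1353566986

1353566986


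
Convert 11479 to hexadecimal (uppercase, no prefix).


11479 = 2CD7 hex

2CD7


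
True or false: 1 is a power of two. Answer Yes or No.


0b1. Only one bit set => Yes

Yes


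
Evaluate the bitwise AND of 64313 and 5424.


0b1111101100111001 & 0b1010100110000 = 0b1000100110000 = 4400

4400


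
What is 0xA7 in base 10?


A7 hex = 167 decimal

167


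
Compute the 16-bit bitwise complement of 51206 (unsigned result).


~0b1100100000000110 = 0b11011111111001 = 14329 (16-bit unsigned)

14329


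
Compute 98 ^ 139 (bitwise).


0b1100010 ^ 0b10001011 = 0b11101001 = 233

233


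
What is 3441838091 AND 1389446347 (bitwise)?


0b11001101001001100100100000001011 & 0b1010010110100010100010011001011 = 0b1000000000000000100000000001011 = 1073758219

1073758219


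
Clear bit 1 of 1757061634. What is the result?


1757061634 & ~(1 << 1) = 1757061632

1757061632


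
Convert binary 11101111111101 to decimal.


11101111111101 in decimal = 15357

15357


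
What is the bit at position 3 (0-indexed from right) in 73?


0b1001001, position 3 = 1

1


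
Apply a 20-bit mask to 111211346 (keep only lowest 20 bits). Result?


111211346 & 1048575 = 62290

62290


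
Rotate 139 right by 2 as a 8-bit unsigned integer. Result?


Rotate 0b10001011 right by 2 (8-bit) = 0b11100010 = 226

226


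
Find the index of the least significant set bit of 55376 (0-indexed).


0b1101100001010000. Lowest set bit at position 4

4


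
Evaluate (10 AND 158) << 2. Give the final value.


Step 1: 10 & 158 = 10
Step 2: 10 << 2 = 40

40


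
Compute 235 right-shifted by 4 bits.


0b11101011 >> 4 = 0b1110 = 14

14


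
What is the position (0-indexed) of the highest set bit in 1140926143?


0b1000100000000010010011010111111. Highest set bit at position 30

30


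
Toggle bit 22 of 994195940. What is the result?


994195940 ^ (1 << 22) = 994195940 ^ 4194304 = 990001636

990001636


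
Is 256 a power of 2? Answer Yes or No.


0b100000000. Only one bit set => Yes

Yes


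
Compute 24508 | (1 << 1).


24508 | (1 << 1) = 24508 | 2 = 24510

24510


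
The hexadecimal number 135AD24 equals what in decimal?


135AD24 hex = 20294948 decimal

20294948


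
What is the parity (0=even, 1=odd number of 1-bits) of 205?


0b11001101 has 5 ones => parity 1

1


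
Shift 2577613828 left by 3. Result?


0b10011001101000110100010000000100 << 3 = 0b10011001101000110100010000000100000 = 20620910624

20620910624


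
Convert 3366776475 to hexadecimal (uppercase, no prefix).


3366776475 = C8ACEE9B hex

C8ACEE9B


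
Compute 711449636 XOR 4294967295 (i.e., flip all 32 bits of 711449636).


711449636 ^ 4294967295 = 3583517659

3583517659


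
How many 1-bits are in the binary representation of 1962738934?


0b1110100111111010000010011110110 has 18 set bits

18


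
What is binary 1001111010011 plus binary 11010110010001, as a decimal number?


1001111010011 + 11010110010001 = 100100101100100 = 18788

18788


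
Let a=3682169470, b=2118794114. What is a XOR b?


3682169470 ^ 2118794114 = 2771601916

2771601916


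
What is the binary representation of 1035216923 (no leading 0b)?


1035216923 = 111101101101000010100000011011 in binary

111101101101000010100000011011


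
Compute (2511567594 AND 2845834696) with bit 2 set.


Step 1: 2511567594 & 2845834696 = 2173925576
Step 2: 2173925576 | (1 << 2) = 2173925576 | 4 = 2173925580

2173925580


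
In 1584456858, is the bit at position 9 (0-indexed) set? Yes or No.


0b1011110011100001110010010011010, bit 9 = 0. No

No


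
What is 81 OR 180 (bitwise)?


0b1010001 | 0b10110100 = 0b11110101 = 245

245


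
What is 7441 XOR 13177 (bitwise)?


0b1110100010001 ^ 0b11001101111001 = 0b10111001101000 = 11880

11880


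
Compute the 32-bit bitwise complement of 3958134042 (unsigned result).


~0b11101011111011000101010100011010 = 0b10100000100111010101011100101 = 336833253 (32-bit unsigned)

336833253


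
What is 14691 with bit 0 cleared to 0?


14691 & ~(1 << 0) = 14690

14690


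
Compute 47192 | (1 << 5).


47192 | (1 << 5) = 47192 | 32 = 47224

47224


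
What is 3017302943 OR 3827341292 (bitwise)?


0b10110011110110000110001110011111 | 0b11100100001000001001011111101100 = 0b11110111111110001111011111111111 = 4160288767

4160288767


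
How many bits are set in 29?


0b11101 has 4 set bits

4


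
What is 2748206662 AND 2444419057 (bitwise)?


0b10100011110011100100111001000110 & 0b10010001101100101101111111110001 = 0b10000001100000100100111001000000 = 2172800576

2172800576


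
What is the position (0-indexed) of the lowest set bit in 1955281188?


0b1110100100010110011100100100100. Lowest set bit at position 2

2


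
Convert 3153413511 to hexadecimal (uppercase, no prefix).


3153413511 = BBF54587 hex

BBF54587


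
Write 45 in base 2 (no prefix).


45 = 101101 in binary

101101


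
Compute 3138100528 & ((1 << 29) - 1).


3138100528 & 536870911 = 453745968

453745968


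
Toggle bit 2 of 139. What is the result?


139 ^ (1 << 2) = 139 ^ 4 = 143

143


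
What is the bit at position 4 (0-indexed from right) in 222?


0b11011110, position 4 = 1

1


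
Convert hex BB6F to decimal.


BB6F hex = 47983 decimal

47983


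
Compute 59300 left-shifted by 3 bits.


0b1110011110100100 << 3 = 0b1110011110100100000 = 474400

474400


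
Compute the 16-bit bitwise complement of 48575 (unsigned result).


~0b1011110110111111 = 0b100001001000000 = 16960 (16-bit unsigned)

16960


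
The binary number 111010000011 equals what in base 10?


111010000011 in decimal = 3715

3715


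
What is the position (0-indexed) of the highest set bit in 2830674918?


0b10101000101110001010101111100110. Highest set bit at position 31

31


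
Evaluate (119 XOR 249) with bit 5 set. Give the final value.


Step 1: 119 ^ 249 = 142
Step 2: 142 | (1 << 5) = 142 | 32 = 174

174


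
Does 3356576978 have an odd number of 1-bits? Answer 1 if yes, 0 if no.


0b11001000000100010100110011010010 has 12 ones => parity 0

0


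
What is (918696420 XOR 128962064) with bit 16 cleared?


Step 1: 918696420 ^ 128962064 = 829292532
Step 2: 829292532 & ~(1 << 16) = 829226996

829226996


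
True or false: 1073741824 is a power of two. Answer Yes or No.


0b1000000000000000000000000000000. Only one bit set => Yes

Yes


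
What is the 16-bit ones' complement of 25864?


25864 ^ 65535 = 39671

39671


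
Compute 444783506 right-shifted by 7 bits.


0b11010100000101101101110010010 >> 7 = 0b1101010000010110110111 = 3474871

3474871


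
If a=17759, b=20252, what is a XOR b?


17759 ^ 20252 = 2627

2627


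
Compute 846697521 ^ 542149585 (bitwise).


0b110010011101111001010000110001 ^ 0b100000010100001000101111010001 = 0b10010001001110001111111100000 = 304553952

304553952


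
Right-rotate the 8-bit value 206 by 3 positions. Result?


Rotate 0b11001110 right by 3 (8-bit) = 0b11011001 = 217

217


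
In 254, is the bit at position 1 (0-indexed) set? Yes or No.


0b11111110, bit 1 = 1. Yes

Yes


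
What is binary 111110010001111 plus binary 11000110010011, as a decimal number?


111110010001111 + 11000110010011 = 1010111000100010 = 44578

44578


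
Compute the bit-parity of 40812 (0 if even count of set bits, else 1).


0b1001111101101100 has 10 ones => parity 0

0


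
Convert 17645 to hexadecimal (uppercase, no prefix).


17645 = 44ED hex

44ED


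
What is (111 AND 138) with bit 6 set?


Step 1: 111 & 138 = 10
Step 2: 10 | (1 << 6) = 10 | 64 = 74

74


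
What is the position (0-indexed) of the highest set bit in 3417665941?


0b11001011101101010111000110010101. Highest set bit at position 31

31


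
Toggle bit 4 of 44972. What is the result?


44972 ^ (1 << 4) = 44972 ^ 16 = 44988

44988


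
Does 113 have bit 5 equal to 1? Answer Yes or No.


0b1110001, bit 5 = 1. Yes

Yes


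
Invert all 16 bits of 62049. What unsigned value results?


62049 ^ 65535 = 3486

3486


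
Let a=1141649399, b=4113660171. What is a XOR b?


1141649399 ^ 4113660171 = 2973587196

2973587196


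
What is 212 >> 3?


0b11010100 >> 3 = 0b11010 = 26

26


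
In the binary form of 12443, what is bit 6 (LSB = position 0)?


0b11000010011011, position 6 = 0

0


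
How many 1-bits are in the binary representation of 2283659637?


0b10001000000111011110000101110101 has 15 set bits

15


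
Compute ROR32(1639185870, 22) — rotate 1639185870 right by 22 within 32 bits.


Rotate 0b1100001101100111111110111001110 right by 22 (32-bit) = 0b11001111111101110011100110000110 = 3489085830

3489085830


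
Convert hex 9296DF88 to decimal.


9296DF88 hex = 2459361160 decimal

2459361160


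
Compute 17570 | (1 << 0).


17570 | (1 << 0) = 17570 | 1 = 17571

17571


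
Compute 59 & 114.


0b111011 & 0b1110010 = 0b110010 = 50

50


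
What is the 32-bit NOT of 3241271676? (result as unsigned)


~0b11000001001100011110000101111100 = 0b111110110011100001111010000011 = 1053695619 (32-bit unsigned)

1053695619


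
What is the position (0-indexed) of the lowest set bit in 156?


0b10011100. Lowest set bit at position 2

2


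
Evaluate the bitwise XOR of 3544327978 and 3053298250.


0b11010011010000100010011100101010 ^ 0b10110101111111011010001001001010 = 0b1100110101111111000010101100000 = 1723827552

1723827552


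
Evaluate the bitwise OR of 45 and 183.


0b101101 | 0b10110111 = 0b10111111 = 191

191


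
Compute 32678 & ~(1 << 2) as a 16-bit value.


32678 & ~(1 << 2) = 32674

32674


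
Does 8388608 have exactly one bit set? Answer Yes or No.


0b100000000000000000000000. Only one bit set => Yes

Yes


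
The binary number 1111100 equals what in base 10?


1111100 in decimal = 124

124


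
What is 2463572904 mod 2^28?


2463572904 & 268435455 = 47653800

47653800


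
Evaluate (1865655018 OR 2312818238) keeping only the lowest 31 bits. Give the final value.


Step 1: 1865655018 | 2312818238 = 4026265342
Step 2: 4026265342 & 2147483647 = 1878781694

1878781694


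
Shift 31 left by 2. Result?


0b11111 << 2 = 0b1111100 = 124

124


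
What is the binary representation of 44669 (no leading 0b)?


44669 = 1010111001111101 in binary

1010111001111101


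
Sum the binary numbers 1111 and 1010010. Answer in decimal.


1111 + 1010010 = 1100001 = 97

97


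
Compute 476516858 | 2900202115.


0b11100011001110001000111111010 | 0b10101100110111011001001010000011 = 0b10111100111111111001001111111011 = 3170866171

3170866171


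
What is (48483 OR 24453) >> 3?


Step 1: 48483 | 24453 = 65511
Step 2: 65511 >> 3 = 8188

8188


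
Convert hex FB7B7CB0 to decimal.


FB7B7CB0 hex = 4219174064 decimal

4219174064


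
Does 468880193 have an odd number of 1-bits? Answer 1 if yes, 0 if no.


0b11011111100101000101101000001 has 15 ones => parity 1

1


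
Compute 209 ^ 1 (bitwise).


0b11010001 ^ 0b1 = 0b11010000 = 208

208


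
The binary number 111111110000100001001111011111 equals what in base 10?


111111110000100001001111011111 in decimal = 1069683679

1069683679


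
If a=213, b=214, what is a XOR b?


213 ^ 214 = 3

3


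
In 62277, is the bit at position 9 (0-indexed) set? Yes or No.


0b1111001101000101, bit 9 = 1. Yes

Yes


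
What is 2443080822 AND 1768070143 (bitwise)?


0b10010001100111100111010001110110 & 0b1101001011000101001101111111111 = 0b1000000100001000001110110 = 16912502

16912502


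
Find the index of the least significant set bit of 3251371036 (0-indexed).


0b11000001110010111111110000011100. Lowest set bit at position 2

2


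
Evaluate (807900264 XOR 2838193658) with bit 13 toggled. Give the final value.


Step 1: 807900264 ^ 2838193658 = 2567762322
Step 2: 2567762322 ^ (1 << 13) = 2567762322 ^ 8192 = 2567754130

2567754130


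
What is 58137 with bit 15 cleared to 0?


58137 & ~(1 << 15) = 25369

25369


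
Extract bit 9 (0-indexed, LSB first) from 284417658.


0b10000111100111101111001111010, position 9 = 1

1


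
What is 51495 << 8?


0b1100100100100111 << 8 = 0b110010010010011100000000 = 13182720

13182720


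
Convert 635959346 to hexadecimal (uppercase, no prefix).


635959346 = 25E7F832 hex

25E7F832


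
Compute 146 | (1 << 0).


146 | (1 << 0) = 146 | 1 = 147

147


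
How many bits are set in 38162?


0b1001010100010010 has 6 set bits

6


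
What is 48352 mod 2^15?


48352 & 32767 = 15584

15584


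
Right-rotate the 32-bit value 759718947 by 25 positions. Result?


Rotate 0b101101010010000110010000100011 right by 25 (32-bit) = 0b10100100001100100001000110010110 = 2754744726

2754744726


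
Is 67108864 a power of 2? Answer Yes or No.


0b100000000000000000000000000. Only one bit set => Yes

Yes


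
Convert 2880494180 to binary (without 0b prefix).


2880494180 = 10101011101100001101101001100100 in binary

10101011101100001101101001100100


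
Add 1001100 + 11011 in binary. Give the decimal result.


1001100 + 11011 = 1100111 = 103

103


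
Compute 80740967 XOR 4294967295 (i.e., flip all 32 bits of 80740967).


80740967 ^ 4294967295 = 4214226328

4214226328


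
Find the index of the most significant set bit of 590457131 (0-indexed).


0b100011001100011010100100101011. Highest set bit at position 29

29


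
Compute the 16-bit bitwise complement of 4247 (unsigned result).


~0b1000010010111 = 0b1110111101101000 = 61288 (16-bit unsigned)

61288


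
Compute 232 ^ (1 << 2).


232 ^ (1 << 2) = 232 ^ 4 = 236

236


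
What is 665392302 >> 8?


0b100111101010010001010010101110 >> 8 = 0b1001111010100100010100 = 2599188

2599188


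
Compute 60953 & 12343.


0b1110111000011001 & 0b11000000110111 = 0b10000000010001 = 8209

8209


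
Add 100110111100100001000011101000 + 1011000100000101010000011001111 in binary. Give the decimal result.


100110111100100001000011101000 + 1011000100000101010000011001111 = 1111111011101001011000110110111 = 2138354103

2138354103


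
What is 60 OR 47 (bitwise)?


0b111100 | 0b101111 = 0b111111 = 63

63


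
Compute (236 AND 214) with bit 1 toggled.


Step 1: 236 & 214 = 196
Step 2: 196 ^ (1 << 1) = 196 ^ 2 = 198

198


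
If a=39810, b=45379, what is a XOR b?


39810 ^ 45379 = 10945

10945


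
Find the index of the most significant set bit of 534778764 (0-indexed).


0b11111111000000001001110001100. Highest set bit at position 28

28


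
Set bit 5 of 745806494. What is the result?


745806494 | (1 << 5) = 745806494 | 32 = 745806526

745806526


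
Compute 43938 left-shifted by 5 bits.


0b1010101110100010 << 5 = 0b101010111010001000000 = 1406016

1406016


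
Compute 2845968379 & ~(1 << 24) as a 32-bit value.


2845968379 & ~(1 << 24) = 2829191163

2829191163


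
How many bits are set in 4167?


0b1000001000111 has 5 set bits

5


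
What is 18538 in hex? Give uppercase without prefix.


18538 = 486A hex

486A


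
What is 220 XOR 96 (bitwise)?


0b11011100 ^ 0b1100000 = 0b10111100 = 188

188


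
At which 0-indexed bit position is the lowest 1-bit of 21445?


0b101001111000101. Lowest set bit at position 0

0


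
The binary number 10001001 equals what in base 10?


10001001 in decimal = 137

137


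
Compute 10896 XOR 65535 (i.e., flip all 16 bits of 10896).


10896 ^ 65535 = 54639

54639


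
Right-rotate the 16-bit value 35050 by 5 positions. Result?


Rotate 0b1000100011101010 right by 5 (16-bit) = 0b101010001000111 = 21575

21575


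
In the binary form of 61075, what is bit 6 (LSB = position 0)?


0b1110111010010011, position 6 = 0

0


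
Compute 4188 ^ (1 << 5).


4188 ^ (1 << 5) = 4188 ^ 32 = 4220

4220


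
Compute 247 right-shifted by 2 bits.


0b11110111 >> 2 = 0b111101 = 61

61


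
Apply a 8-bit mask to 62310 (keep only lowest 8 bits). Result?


62310 & 255 = 102

102


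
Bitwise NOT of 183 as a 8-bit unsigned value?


~0b10110111 = 0b1001000 = 72 (8-bit unsigned)

72


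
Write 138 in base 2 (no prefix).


138 = 10001010 in binary

10001010


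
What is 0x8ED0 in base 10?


8ED0 hex = 36560 decimal

36560


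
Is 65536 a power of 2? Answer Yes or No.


0b10000000000000000. Only one bit set => Yes

Yes


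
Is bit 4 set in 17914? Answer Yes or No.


0b100010111111010, bit 4 = 1. Yes

Yes


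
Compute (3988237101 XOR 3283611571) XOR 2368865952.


Step 1: 3988237101 ^ 3283611571 = 771769502
Step 2: 771769502 ^ 2368865952 = 2737979966

2737979966


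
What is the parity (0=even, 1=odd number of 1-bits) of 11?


0b1011 has 3 ones => parity 1

1


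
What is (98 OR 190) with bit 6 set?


Step 1: 98 | 190 = 254
Step 2: 254 | (1 << 6) = 254 | 64 = 254

254


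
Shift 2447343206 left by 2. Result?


0b10010001110111110111111001100110 << 2 = 0b1001000111011111011111100110011000 = 9789372824

9789372824


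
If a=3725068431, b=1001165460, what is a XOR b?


3725068431 ^ 1001165460 = 3852769819

3852769819


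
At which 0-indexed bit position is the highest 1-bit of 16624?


0b100000011110000. Highest set bit at position 14

14


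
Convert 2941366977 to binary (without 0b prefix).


2941366977 = 10101111010100011011001011000001 in binary

10101111010100011011001011000001


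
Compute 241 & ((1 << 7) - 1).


241 & 127 = 113

113


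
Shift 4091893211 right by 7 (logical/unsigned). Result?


0b11110011111001010101010111011011 >> 7 = 0b1111001111100101010101011 = 31967915

31967915


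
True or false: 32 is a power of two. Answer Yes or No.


0b100000. Only one bit set => Yes

Yes


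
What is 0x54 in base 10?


54 hex = 84 decimal

84


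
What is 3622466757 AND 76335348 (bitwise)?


0b11010111111010100111010011000101 & 0b100100011001100100011110100 = 0b100100010000100000011000100 = 76038340

76038340


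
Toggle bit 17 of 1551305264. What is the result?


1551305264 ^ (1 << 17) = 1551305264 ^ 131072 = 1551174192

1551174192


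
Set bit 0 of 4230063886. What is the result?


4230063886 | (1 << 0) = 4230063886 | 1 = 4230063887

4230063887


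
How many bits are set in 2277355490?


0b10000111101111011010111111100010 has 20 set bits

20


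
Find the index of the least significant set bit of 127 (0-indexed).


0b1111111. Lowest set bit at position 0

0


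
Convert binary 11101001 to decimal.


11101001 in decimal = 233

233


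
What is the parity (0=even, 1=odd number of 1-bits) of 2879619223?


0b10101011101000111000000010010111 has 15 ones => parity 1

1


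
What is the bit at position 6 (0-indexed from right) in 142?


0b10001110, position 6 = 0

0


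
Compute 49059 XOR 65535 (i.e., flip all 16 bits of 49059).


49059 ^ 65535 = 16476

16476


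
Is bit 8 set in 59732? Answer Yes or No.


0b1110100101010100, bit 8 = 1. Yes

Yes


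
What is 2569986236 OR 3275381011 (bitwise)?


0b10011001001011101110000010111100 | 0b11000011001110100101100100010011 = 0b11011011001111101111100110111111 = 3678337471

3678337471


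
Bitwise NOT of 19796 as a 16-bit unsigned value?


~0b100110101010100 = 0b1011001010101011 = 45739 (16-bit unsigned)

45739


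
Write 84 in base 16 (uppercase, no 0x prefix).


84 = 54 hex

54


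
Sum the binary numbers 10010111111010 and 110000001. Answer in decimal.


10010111111010 + 110000001 = 10011101111011 = 10107

10107


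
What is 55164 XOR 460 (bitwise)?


0b1101011101111100 ^ 0b111001100 = 0b1101011010110000 = 54960

54960


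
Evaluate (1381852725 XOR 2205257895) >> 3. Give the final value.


Step 1: 1381852725 ^ 2205257895 = 3509384850
Step 2: 3509384850 >> 3 = 438673106

438673106


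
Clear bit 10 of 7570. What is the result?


7570 & ~(1 << 10) = 6546

6546


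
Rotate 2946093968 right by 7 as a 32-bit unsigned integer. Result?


Rotate 0b10101111100110011101001110010000 right by 7 (32-bit) = 0b100001010111110011001110100111 = 559887271

559887271


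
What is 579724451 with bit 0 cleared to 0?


579724451 & ~(1 << 0) = 579724450

579724450


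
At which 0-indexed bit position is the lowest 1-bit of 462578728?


0b11011100100100110010000101000. Lowest set bit at position 3

3


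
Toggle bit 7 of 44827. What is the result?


44827 ^ (1 << 7) = 44827 ^ 128 = 44955

44955


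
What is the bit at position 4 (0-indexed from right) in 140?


0b10001100, position 4 = 0

0


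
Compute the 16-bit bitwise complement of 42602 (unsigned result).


~0b1010011001101010 = 0b101100110010101 = 22933 (16-bit unsigned)

22933


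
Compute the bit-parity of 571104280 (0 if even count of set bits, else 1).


0b100010000010100101110000011000 has 10 ones => parity 0

0


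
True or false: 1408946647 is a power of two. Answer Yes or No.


0b1010011111110101101000111010111. Multiple bits set => No

No


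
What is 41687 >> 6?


0b1010001011010111 >> 6 = 0b1010001011 = 651

651


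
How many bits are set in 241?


0b11110001 has 5 set bits

5


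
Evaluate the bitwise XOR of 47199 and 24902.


0b1011100001011111 ^ 0b110000101000110 = 0b1101100100011001 = 55577

55577


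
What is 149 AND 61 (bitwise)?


0b10010101 & 0b111101 = 0b10101 = 21

21


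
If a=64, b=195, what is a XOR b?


64 ^ 195 = 131

131


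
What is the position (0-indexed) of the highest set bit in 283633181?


0b10000111001111110011000011101. Highest set bit at position 28

28


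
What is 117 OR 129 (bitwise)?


0b1110101 | 0b10000001 = 0b11110101 = 245

245


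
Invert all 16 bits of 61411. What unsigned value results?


61411 ^ 65535 = 4124

4124


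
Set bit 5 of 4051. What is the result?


4051 | (1 << 5) = 4051 | 32 = 4083

4083


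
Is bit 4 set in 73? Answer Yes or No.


0b1001001, bit 4 = 0. No

No


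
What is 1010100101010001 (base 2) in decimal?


1010100101010001 in decimal = 43345

43345


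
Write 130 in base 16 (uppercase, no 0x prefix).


130 = 82 hex

82


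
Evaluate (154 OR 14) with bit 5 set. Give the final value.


Step 1: 154 | 14 = 158
Step 2: 158 | (1 << 5) = 158 | 32 = 190

190


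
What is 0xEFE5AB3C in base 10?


EFE5AB3C hex = 4024806204 decimal

4024806204


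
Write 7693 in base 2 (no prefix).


7693 = 1111000001101 in binary

1111000001101


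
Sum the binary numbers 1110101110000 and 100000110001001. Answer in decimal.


1110101110000 + 100000110001001 = 101111011111001 = 24313

24313


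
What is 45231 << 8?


0b1011000010101111 << 8 = 0b101100001010111100000000 = 11579136

11579136


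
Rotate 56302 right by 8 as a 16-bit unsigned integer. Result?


Rotate 0b1101101111101110 right by 8 (16-bit) = 0b1110111011011011 = 61147

61147


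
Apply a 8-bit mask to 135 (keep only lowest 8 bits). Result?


135 & 255 = 135

135


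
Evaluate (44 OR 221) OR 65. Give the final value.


Step 1: 44 | 221 = 253
Step 2: 253 | 65 = 253

253


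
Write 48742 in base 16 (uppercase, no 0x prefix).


48742 = BE66 hex

BE66


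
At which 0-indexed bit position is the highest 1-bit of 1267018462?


0b1001011100001010010101011011110. Highest set bit at position 30

30


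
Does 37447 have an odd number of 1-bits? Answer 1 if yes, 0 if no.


0b1001001001000111 has 7 ones => parity 1

1


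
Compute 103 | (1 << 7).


103 | (1 << 7) = 103 | 128 = 231

231


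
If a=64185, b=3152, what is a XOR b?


64185 ^ 3152 = 63209

63209


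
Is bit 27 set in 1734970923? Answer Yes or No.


0b1100111011010011000111000101011, bit 27 = 0. No

No


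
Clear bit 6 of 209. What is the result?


209 & ~(1 << 6) = 145

145


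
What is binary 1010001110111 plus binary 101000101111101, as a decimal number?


1010001110111 + 101000101111101 = 110010111110100 = 26100

26100


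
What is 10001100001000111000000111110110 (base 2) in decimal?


10001100001000111000000111110110 in decimal = 2351137270

2351137270


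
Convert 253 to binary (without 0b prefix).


253 = 11111101 in binary

11111101


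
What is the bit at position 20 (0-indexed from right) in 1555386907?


0b1011100101101010101001000011011, position 20 = 1

1


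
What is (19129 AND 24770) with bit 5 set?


Step 1: 19129 & 24770 = 16512
Step 2: 16512 | (1 << 5) = 16512 | 32 = 16544

16544


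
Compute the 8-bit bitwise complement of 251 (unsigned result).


~0b11111011 = 0b100 = 4 (8-bit unsigned)

4


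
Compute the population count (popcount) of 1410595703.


0b1010100000100111111101101110111 has 19 set bits

19


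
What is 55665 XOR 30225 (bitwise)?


0b1101100101110001 ^ 0b111011000010001 = 0b1010111101100000 = 44896

44896


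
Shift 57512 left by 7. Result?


0b1110000010101000 << 7 = 0b11100000101010000000000 = 7361536

7361536


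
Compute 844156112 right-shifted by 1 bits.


0b110010010100001100110011010000 >> 1 = 0b11001001010000110011001101000 = 422078056

422078056


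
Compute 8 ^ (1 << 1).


8 ^ (1 << 1) = 8 ^ 2 = 10

10


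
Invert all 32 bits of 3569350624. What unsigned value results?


3569350624 ^ 4294967295 = 725616671

725616671


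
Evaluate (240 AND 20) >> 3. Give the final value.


Step 1: 240 & 20 = 16
Step 2: 16 >> 3 = 2

2


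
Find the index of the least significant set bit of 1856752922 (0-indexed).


0b1101110101010111100110100011010. Lowest set bit at position 1

1


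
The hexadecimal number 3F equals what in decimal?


3F hex = 63 decimal

63


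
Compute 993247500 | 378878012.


0b111011001100111100000100001100 | 0b10110100101010011100000111100 = 0b111111101101111111100100111100 = 1069021500

1069021500


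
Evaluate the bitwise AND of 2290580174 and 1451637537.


0b10001000100001110111101011001110 & 0b1010110100001100011101100100001 = 0b100001100011101000000000 = 8796672

8796672


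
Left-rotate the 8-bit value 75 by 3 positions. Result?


Rotate 0b1001011 left by 3 (8-bit) = 0b1011010 = 90

90


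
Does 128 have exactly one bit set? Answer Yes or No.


0b10000000. Only one bit set => Yes

Yes


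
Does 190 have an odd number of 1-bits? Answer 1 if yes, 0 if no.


0b10111110 has 6 ones => parity 0

0


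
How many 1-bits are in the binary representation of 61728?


0b1111000100100000 has 6 set bits

6


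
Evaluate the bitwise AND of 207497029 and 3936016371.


0b1100010111100010011101000101 & 0b11101010100110101101011111110011 = 0b1000000110100000011101000001 = 135923521

135923521


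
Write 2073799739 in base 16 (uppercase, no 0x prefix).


2073799739 = 7B9BAC3B hex

7B9BAC3B


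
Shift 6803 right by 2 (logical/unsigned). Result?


0b1101010010011 >> 2 = 0b11010100100 = 1700

1700


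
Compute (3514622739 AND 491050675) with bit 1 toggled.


Step 1: 3514622739 & 491050675 = 289718803
Step 2: 289718803 ^ (1 << 1) = 289718803 ^ 2 = 289718801

289718801


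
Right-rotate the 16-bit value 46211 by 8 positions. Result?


Rotate 0b1011010010000011 right by 8 (16-bit) = 0b1000001110110100 = 33716

33716


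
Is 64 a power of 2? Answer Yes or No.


0b1000000. Only one bit set => Yes

Yes


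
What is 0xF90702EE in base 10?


F90702EE hex = 4177986286 decimal

4177986286


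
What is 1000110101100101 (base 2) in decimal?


1000110101100101 in decimal = 36197

36197


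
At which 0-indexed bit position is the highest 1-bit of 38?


0b100110. Highest set bit at position 5

5
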